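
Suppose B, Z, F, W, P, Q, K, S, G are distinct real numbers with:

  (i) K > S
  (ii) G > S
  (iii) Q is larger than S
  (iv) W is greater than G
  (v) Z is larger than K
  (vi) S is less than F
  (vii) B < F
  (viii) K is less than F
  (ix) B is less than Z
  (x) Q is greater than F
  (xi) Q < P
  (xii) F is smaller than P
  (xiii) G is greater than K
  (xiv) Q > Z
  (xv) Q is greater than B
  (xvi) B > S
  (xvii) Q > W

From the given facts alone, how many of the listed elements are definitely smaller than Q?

The elements the relations force below Q are S, K, G, B, Z, F, W — no chain reaches any other.
That is 7.

7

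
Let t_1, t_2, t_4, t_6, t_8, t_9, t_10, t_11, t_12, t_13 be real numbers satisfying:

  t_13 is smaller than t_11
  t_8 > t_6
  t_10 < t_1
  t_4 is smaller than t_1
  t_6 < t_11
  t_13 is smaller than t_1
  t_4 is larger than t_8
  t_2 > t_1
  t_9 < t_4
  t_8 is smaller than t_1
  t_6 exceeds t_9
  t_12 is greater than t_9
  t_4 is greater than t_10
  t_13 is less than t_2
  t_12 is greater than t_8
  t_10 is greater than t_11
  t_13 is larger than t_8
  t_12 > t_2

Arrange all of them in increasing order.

The consecutive links are each given: t_9 < t_6; t_6 < t_8; t_8 < t_13; t_13 < t_11; t_11 < t_10; t_10 < t_4; t_4 < t_1; t_1 < t_2; t_2 < t_12.

t_9 < t_6 < t_8 < t_13 < t_11 < t_10 < t_4 < t_1 < t_2 < t_12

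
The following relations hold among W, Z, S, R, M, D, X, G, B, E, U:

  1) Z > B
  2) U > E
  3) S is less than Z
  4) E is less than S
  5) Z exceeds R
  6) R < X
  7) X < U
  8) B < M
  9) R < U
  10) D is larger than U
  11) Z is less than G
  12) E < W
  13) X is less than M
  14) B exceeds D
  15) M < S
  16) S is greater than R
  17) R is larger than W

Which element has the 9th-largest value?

Piecing the relations together gives one ordering: E < W < R < X < U < D < B < M < S < Z < G.
Counting 9 from the largest end gives R.

R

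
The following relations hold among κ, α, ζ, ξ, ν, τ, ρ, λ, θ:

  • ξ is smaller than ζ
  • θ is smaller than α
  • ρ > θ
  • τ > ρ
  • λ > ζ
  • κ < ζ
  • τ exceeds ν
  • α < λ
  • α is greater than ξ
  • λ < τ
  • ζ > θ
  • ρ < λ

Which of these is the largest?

ξ is not greatest since ξ < ζ; θ is not greatest since θ < α; α is not greatest since α < λ; ρ is not greatest since ρ < τ; κ is not greatest since κ < ζ; ν is not greatest since ν < τ; ζ is not greatest since ζ < λ; λ is not greatest since λ < τ.
Only τ has nothing above it, so τ is the largest.

τ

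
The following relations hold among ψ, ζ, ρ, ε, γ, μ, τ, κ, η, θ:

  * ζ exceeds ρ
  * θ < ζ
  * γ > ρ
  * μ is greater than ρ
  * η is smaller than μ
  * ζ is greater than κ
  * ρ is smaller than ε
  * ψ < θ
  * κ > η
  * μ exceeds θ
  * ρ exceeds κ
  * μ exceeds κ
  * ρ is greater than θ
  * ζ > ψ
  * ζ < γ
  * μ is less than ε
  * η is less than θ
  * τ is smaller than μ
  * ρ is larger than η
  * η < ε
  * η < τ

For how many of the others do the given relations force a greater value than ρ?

The elements the relations force above ρ are ζ, μ, ε, γ — no chain reaches any other.
That is 4.

4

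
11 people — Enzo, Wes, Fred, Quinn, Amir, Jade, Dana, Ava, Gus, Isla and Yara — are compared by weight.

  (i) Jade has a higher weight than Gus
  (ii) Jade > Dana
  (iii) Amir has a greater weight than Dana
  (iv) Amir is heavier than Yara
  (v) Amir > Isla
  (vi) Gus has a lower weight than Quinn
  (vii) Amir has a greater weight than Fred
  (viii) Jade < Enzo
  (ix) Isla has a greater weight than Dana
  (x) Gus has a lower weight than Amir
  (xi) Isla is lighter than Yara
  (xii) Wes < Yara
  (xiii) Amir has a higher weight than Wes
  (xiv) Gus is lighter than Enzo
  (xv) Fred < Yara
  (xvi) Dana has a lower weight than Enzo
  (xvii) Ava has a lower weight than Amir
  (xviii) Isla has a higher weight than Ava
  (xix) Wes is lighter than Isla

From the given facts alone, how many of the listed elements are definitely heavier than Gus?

4

The elements the relations force above Gus are Jade, Enzo, Quinn, Amir — no chain reaches any other.
That is 4.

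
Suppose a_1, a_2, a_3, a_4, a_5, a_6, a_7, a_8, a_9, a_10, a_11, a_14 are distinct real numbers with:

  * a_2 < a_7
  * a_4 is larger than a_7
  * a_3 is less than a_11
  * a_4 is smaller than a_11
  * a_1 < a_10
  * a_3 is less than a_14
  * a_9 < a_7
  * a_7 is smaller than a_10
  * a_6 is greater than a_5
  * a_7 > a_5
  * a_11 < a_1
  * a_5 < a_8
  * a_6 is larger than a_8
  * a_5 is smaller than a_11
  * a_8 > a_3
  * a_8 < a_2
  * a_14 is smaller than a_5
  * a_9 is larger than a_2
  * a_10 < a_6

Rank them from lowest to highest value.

The consecutive links are each given: a_3 < a_14; a_14 < a_5; a_5 < a_8; a_8 < a_2; a_2 < a_9; a_9 < a_7; a_7 < a_4; a_4 < a_11; a_11 < a_1; a_1 < a_10; a_10 < a_6.

a_3 < a_14 < a_5 < a_8 < a_2 < a_9 < a_7 < a_4 < a_11 < a_1 < a_10 < a_6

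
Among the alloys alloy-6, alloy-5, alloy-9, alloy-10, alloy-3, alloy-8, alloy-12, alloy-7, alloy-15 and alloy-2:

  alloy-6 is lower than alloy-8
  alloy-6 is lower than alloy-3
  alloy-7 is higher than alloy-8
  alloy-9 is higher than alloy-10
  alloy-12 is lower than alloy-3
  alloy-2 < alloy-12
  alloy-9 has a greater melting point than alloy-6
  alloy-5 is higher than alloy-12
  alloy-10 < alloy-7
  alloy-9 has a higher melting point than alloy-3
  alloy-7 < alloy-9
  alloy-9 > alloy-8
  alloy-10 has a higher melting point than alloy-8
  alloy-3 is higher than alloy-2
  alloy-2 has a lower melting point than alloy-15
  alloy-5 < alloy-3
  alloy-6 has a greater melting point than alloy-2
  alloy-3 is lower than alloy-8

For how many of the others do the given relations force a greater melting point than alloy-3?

From alloy-3 the given relations immediately reach alloy-8, alloy-9.
From those, alloy-10, alloy-7 — 4 in total.
No other element is forced above alloy-3 by the given relations, so the count is 4.

4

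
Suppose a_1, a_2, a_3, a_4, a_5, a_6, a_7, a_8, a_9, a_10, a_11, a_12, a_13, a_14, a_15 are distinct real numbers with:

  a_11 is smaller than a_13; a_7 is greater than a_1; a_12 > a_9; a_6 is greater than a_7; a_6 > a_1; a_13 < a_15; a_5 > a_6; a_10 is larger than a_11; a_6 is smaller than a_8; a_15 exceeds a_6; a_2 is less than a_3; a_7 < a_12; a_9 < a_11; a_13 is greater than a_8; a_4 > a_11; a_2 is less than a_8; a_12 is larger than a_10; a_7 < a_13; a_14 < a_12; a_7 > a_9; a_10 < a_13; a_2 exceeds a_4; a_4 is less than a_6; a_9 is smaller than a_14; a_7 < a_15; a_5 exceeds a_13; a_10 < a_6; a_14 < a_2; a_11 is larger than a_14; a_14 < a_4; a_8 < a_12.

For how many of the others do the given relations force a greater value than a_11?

10

Directly above a_11: a_4, a_10, a_13.
One step further: a_6, a_2, a_12, a_5, a_15 (8 so far).
One step further: a_8, a_3 (10 so far).
Nothing else is reachable above a_11; 10 in all.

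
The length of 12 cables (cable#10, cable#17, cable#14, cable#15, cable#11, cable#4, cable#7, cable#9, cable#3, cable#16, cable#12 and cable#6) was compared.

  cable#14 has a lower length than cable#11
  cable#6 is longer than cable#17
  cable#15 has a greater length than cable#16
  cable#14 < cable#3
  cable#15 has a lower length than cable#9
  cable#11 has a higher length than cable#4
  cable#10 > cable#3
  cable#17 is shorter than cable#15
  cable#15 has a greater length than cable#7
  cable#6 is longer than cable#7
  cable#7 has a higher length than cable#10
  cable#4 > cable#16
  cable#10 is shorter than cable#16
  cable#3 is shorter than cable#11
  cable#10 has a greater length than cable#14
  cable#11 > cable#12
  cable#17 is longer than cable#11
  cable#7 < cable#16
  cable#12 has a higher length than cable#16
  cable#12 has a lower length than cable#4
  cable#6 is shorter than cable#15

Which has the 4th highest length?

cable#17

The consecutive relations fix a unique order: cable#14 < cable#3 < cable#10 < cable#7 < cable#16 < cable#12 < cable#4 < cable#11 < cable#17 < cable#6 < cable#15 < cable#9.
The 4th largest is cable#17.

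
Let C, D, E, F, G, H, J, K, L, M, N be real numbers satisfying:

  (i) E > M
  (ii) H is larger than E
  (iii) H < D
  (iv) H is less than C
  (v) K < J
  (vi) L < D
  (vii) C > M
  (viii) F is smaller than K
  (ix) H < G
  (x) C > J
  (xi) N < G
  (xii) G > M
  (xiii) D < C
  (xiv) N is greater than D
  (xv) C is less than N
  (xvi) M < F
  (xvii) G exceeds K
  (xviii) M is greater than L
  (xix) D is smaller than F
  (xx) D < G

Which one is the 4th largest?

Chaining the given pairs: L < M < E < H < D < F < K < J < C < N < G.
Counting 4 from the largest end gives J.

J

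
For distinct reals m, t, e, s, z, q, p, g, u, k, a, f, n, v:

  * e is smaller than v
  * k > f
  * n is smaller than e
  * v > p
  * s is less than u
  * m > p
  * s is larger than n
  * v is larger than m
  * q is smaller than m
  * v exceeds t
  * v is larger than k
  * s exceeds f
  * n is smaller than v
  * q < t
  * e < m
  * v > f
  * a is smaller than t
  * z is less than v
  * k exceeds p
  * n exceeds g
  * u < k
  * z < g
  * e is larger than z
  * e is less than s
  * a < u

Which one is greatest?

Chaining downward from v: directly below it, z, t, n, p, f, e, m, k; then q, a, g, u; then s.
That covers every other element, and nothing is given above v, so v is the greatest.

v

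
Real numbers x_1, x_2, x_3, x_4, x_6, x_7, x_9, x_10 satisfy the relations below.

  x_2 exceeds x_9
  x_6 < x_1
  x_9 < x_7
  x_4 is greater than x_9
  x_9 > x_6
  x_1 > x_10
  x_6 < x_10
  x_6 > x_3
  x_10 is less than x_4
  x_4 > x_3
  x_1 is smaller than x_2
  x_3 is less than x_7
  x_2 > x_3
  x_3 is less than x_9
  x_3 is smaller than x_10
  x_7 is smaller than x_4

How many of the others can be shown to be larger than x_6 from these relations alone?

6

From x_6 the given relations immediately reach x_9, x_10, x_1.
From those, x_7, x_2, x_4 — 6 in total.
No other element is forced above x_6 by the given relations, so the count is 6.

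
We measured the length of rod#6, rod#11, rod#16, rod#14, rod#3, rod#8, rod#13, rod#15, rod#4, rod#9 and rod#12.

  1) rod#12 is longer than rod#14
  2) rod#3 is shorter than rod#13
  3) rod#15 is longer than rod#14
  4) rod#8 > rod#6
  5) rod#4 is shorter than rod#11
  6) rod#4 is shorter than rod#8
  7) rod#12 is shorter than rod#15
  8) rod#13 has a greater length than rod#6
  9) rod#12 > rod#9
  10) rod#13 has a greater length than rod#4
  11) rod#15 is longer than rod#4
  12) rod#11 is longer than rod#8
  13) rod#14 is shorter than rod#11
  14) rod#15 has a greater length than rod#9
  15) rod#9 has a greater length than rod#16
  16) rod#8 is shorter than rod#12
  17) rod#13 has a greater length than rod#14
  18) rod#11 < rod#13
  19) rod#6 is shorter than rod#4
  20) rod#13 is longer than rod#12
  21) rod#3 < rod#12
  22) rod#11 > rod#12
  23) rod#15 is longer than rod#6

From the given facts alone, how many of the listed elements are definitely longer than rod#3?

4

From rod#3 the given relations immediately reach rod#12, rod#13.
From those, rod#15, rod#11 — 4 in total.
Nothing else is reachable above rod#3; 4 in all.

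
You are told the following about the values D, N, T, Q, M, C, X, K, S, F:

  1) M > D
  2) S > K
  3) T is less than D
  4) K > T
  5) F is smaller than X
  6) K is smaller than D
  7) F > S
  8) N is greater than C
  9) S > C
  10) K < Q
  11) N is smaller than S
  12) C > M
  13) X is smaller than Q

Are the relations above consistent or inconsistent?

consistent

The single ordering T < K < D < M < C < N < S < F < X < Q satisfies every listed relation, so no contradiction arises.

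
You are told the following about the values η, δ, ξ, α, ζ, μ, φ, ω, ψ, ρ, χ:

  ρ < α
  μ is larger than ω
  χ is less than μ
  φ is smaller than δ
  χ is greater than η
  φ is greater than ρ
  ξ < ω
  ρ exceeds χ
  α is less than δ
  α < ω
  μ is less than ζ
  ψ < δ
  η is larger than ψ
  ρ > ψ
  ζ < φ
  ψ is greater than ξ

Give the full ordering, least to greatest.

ξ < ψ < η < χ < ρ < α < ω < μ < ζ < φ < δ

The consecutive links are each given: ξ < ψ; ψ < η; η < χ; χ < ρ; ρ < α; α < ω; ω < μ; μ < ζ; ζ < φ; φ < δ.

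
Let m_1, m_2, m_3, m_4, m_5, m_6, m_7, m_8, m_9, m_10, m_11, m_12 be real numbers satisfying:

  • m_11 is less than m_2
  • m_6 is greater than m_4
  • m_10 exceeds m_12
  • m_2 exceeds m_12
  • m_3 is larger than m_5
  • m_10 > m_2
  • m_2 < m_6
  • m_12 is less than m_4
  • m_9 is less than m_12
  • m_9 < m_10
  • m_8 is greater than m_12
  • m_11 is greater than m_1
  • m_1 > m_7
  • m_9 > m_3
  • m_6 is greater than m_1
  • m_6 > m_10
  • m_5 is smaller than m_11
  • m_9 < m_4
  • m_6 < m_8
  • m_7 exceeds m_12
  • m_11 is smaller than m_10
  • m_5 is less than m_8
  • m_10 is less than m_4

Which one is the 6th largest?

Piecing the relations together gives one ordering: m_5 < m_3 < m_9 < m_12 < m_7 < m_1 < m_11 < m_2 < m_10 < m_4 < m_6 < m_8.
Counting 6 from the largest end gives m_11.

m_11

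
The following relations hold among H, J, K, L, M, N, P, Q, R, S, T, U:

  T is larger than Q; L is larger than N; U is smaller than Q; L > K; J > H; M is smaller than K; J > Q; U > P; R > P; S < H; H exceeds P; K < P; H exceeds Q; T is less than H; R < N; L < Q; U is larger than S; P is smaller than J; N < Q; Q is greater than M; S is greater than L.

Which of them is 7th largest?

The consecutive relations fix a unique order: M < K < P < R < N < L < S < U < Q < T < H < J.
Counting 7 from the largest end gives L.

L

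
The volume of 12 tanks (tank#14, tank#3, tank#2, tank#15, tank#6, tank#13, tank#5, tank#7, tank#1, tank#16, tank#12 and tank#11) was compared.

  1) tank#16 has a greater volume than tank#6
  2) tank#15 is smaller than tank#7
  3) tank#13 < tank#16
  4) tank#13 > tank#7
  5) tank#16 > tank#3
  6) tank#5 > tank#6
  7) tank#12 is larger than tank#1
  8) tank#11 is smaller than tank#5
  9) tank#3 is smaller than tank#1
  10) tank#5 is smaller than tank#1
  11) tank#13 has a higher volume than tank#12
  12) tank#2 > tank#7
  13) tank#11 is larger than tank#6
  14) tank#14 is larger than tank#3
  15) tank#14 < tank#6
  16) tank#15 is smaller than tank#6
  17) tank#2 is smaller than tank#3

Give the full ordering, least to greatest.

tank#15 < tank#7 < tank#2 < tank#3 < tank#14 < tank#6 < tank#11 < tank#5 < tank#1 < tank#12 < tank#13 < tank#16

Each adjacent pair is fixed by a given relation: tank#15 < tank#7; tank#7 < tank#2; tank#2 < tank#3; tank#3 < tank#14; tank#14 < tank#6; tank#6 < tank#11; tank#11 < tank#5; tank#5 < tank#1; tank#1 < tank#12; tank#12 < tank#13; tank#13 < tank#16. Chaining them end to end gives the full order.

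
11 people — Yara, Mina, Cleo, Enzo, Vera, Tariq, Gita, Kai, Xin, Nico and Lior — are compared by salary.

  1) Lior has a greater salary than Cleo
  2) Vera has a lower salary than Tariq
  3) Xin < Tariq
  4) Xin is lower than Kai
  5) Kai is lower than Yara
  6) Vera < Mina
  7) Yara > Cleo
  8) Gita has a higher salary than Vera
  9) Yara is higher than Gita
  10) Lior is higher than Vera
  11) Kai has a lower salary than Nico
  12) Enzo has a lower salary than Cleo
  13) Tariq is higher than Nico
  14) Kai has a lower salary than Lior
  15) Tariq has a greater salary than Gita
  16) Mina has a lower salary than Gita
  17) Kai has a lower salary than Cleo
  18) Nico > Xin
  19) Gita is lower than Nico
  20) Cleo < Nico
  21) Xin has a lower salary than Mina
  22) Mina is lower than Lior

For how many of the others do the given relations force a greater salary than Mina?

From Mina the given relations immediately reach Lior, Gita.
From those, Nico, Tariq, Yara — 5 in total.
No other element is forced above Mina by the given relations, so the count is 5.

5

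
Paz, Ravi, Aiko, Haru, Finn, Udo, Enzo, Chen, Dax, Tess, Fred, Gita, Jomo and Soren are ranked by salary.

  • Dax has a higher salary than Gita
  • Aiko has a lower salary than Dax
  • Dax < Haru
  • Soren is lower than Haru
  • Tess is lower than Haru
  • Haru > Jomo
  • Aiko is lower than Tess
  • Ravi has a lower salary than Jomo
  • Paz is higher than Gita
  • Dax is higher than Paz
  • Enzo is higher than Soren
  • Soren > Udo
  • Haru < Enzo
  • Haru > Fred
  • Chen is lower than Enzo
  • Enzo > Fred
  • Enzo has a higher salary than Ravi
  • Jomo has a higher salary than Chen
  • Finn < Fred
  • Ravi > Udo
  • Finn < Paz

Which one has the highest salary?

Chaining downward from Enzo: directly below it, Chen, Fred, Soren, Ravi, Haru; then Udo, Finn, Tess, Dax, Jomo; then Aiko, Gita, Paz.
That covers every other element, and nothing is given above Enzo, so Enzo is the highest salary.

Enzo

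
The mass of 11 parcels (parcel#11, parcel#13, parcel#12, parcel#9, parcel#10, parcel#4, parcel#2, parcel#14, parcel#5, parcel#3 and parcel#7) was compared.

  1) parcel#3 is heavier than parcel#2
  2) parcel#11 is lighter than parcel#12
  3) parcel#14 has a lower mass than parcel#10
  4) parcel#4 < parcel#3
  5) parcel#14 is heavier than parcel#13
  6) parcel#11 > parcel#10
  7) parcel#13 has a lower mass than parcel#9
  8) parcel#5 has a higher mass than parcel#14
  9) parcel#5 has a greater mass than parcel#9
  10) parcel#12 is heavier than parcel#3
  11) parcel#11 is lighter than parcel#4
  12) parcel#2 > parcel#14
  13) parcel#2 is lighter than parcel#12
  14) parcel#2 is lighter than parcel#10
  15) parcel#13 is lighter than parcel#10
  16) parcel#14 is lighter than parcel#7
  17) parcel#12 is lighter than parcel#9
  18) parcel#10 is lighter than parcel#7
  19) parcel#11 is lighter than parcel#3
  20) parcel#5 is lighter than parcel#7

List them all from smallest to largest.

parcel#13 < parcel#14 < parcel#2 < parcel#10 < parcel#11 < parcel#4 < parcel#3 < parcel#12 < parcel#9 < parcel#5 < parcel#7

Nothing is placed below parcel#13, so it is least; from there parcel#13 < parcel#14; parcel#14 < parcel#2; parcel#2 < parcel#10; parcel#10 < parcel#11; parcel#11 < parcel#4; parcel#4 < parcel#3; parcel#3 < parcel#12; parcel#12 < parcel#9; parcel#9 < parcel#5; parcel#5 < parcel#7, each given directly.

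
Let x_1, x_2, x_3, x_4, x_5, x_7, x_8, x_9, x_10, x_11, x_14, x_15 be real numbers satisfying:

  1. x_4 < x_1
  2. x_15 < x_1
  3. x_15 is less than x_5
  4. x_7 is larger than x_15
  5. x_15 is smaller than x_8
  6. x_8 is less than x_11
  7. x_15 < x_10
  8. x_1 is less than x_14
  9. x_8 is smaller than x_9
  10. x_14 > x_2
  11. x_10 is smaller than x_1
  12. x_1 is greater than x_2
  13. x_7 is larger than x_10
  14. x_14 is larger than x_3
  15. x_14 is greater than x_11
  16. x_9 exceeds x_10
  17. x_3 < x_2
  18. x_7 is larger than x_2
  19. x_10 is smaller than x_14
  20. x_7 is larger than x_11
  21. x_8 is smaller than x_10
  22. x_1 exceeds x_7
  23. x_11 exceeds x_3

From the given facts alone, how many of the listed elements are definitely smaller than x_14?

Directly below x_14: x_3, x_11, x_10, x_2, x_1.
One step further: x_15, x_4, x_8, x_7 (9 so far).
Nothing else is reachable below x_14; 9 in all.

9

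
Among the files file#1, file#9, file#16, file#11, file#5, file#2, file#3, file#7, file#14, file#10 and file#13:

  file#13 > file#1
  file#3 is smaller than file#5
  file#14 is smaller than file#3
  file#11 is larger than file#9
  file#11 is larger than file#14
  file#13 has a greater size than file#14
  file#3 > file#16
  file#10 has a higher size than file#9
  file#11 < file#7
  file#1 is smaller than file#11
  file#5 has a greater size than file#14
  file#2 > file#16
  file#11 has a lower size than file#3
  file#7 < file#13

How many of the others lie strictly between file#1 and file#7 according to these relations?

Chaining upward from file#1 reaches: file#11, file#3, file#5, file#13.
Chaining downward from file#7 reaches: file#9, file#14, file#11.
Strictly between file#1 and file#7 are those in both lists: file#11 — 1 element.

1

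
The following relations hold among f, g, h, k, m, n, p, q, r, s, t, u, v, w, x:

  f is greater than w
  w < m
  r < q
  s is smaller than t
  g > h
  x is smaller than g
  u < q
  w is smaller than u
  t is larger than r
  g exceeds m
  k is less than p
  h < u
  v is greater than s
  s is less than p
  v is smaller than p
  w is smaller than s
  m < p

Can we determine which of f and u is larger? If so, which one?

Following every chain through f: below f we get w.
u is not reached, and no chain runs the other way from u to f.
So the given relations leave the order of f and u undetermined.

undetermined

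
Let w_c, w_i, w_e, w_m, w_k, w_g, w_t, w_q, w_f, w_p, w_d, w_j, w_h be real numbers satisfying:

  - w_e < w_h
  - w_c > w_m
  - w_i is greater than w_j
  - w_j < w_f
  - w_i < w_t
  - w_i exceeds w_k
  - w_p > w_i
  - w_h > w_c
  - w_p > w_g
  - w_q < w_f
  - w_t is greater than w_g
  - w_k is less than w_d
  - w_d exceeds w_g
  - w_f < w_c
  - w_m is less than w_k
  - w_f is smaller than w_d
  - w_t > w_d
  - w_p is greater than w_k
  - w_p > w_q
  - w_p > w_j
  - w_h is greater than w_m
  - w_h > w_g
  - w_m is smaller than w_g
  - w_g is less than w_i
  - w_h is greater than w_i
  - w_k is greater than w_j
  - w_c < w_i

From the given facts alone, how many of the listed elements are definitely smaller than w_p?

The elements the relations force below w_p are w_m, w_j, w_q, w_g, w_f, w_k, w_c, w_i — no chain reaches any other.
That is 8.

8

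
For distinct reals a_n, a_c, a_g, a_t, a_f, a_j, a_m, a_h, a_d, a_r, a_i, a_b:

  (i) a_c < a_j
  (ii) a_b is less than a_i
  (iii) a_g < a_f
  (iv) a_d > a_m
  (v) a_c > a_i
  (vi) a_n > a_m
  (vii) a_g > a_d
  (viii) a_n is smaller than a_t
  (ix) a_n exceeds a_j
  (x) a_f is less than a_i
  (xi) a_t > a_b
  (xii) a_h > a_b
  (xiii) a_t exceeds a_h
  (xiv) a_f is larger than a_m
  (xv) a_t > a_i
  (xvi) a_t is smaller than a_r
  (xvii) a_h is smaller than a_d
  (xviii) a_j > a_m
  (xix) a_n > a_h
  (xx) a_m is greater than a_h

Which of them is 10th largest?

a_m

Chaining the given pairs: a_b < a_h < a_m < a_d < a_g < a_f < a_i < a_c < a_j < a_n < a_t < a_r.
Counting 10 from the largest end gives a_m.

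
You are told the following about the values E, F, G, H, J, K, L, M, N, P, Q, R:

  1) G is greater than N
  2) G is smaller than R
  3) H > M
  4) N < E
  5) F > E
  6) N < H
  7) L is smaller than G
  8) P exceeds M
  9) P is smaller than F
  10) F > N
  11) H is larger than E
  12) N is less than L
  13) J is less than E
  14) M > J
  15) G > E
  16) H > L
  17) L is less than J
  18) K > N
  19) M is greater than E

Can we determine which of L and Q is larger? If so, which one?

undetermined

Following every chain through Q: nothing is chained to Q.
L is not reached, and no chain runs the other way from L to Q.
So the given relations leave the order of Q and L undetermined.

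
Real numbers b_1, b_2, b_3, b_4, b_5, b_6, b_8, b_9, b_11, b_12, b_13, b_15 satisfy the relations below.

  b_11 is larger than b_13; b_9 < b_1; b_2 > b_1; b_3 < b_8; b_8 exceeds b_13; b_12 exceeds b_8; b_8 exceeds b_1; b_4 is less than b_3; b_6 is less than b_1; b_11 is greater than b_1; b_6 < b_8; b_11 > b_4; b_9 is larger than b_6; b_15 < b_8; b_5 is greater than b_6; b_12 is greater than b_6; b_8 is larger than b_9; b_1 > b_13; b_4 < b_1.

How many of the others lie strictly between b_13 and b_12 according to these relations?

Chaining upward from b_13 reaches: b_1, b_2, b_8, b_11.
Chaining downward from b_12 reaches: b_4, b_15, b_6, b_3, b_9, b_1, b_8.
Strictly between b_13 and b_12 are those in both lists: b_1, b_8 — 2 elements.

2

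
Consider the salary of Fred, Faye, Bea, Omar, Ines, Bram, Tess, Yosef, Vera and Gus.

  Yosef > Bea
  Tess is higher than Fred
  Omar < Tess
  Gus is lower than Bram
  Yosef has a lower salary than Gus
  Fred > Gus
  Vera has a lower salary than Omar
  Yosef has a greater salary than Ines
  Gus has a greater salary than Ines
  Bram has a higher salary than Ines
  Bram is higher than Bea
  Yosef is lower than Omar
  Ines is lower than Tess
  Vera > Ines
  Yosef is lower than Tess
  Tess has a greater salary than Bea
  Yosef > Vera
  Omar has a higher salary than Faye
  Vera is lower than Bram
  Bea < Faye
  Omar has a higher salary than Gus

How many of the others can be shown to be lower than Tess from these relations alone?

The elements the relations force below Tess are Bea, Ines, Vera, Yosef, Gus, Faye, Fred, Omar — no chain reaches any other.
That is 8.

8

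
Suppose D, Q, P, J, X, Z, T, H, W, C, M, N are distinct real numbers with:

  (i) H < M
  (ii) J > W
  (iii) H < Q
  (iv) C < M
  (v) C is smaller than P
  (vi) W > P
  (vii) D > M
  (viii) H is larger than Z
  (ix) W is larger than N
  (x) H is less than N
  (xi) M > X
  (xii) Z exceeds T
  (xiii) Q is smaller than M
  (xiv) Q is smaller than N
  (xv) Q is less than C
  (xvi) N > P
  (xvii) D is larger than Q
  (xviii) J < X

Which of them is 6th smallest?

P

The consecutive relations fix a unique order: T < Z < H < Q < C < P < N < W < J < X < M < D.
Counting 6 from the smallest end gives P.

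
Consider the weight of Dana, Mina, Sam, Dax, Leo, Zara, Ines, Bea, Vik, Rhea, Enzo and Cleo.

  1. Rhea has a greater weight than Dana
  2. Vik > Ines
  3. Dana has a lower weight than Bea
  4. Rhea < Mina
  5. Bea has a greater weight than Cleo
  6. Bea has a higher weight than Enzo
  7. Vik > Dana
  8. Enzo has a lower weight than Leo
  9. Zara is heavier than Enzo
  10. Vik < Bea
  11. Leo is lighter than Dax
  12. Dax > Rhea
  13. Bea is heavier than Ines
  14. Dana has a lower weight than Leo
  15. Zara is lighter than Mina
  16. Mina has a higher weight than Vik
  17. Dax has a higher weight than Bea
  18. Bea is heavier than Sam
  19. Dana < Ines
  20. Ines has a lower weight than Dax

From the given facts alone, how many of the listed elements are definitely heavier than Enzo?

The elements the relations force above Enzo are Leo, Bea, Dax, Zara, Mina — no chain reaches any other.
That is 5.

5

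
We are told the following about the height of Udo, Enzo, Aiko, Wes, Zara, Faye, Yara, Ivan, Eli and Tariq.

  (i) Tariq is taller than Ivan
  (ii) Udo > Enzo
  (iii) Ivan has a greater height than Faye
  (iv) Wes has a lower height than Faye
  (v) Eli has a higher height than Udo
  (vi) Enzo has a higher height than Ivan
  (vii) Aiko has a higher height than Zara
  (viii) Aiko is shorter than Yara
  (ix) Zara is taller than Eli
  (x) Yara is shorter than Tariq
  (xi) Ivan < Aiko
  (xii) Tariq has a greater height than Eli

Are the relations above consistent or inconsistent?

consistent

The single ordering Wes < Faye < Ivan < Enzo < Udo < Eli < Zara < Aiko < Yara < Tariq satisfies every listed relation, so no contradiction arises.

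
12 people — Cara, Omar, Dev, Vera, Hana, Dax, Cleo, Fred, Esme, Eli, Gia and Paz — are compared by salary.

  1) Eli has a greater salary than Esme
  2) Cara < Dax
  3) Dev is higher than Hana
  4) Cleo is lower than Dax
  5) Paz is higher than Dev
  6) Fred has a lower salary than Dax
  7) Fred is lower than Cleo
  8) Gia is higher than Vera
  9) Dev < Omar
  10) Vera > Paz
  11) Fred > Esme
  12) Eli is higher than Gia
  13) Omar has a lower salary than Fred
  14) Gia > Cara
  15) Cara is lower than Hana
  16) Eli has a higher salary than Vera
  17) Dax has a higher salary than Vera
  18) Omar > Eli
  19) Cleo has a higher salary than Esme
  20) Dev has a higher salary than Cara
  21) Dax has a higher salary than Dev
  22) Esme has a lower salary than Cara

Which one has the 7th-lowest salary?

Gia

Piecing the relations together gives one ordering: Esme < Cara < Hana < Dev < Paz < Vera < Gia < Eli < Omar < Fred < Cleo < Dax.
Counting 7 from the smallest end gives Gia.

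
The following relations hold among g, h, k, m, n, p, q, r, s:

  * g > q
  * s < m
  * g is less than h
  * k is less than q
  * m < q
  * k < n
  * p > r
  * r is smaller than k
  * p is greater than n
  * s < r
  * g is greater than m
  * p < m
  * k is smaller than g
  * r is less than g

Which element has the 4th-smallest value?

Chaining the given pairs: s < r < k < n < p < m < q < g < h.
The 4th smallest is n.

n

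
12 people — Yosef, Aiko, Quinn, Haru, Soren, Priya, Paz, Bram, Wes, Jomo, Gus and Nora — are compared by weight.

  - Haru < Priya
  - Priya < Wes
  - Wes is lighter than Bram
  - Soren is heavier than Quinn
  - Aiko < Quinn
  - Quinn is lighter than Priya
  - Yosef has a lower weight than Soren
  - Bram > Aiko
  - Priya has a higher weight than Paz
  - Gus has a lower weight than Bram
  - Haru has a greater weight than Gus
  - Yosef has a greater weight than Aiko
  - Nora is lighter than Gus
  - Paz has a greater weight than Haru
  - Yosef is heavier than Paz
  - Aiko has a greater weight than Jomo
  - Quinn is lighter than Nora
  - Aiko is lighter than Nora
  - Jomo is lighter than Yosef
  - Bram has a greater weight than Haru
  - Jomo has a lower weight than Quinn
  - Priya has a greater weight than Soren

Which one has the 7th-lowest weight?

Piecing the relations together gives one ordering: Jomo < Aiko < Quinn < Nora < Gus < Haru < Paz < Yosef < Soren < Priya < Wes < Bram.
Counting 7 from the smallest end gives Paz.

Paz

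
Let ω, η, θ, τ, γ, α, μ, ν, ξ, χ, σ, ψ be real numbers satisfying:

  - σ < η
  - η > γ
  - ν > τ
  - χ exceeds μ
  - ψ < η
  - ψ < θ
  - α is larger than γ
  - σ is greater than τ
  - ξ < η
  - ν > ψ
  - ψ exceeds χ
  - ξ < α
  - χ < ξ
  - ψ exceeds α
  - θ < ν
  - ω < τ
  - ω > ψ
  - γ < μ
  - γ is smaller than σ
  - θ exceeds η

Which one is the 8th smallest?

τ

The consecutive relations fix a unique order: γ < μ < χ < ξ < α < ψ < ω < τ < σ < η < θ < ν.
The 8th smallest is τ.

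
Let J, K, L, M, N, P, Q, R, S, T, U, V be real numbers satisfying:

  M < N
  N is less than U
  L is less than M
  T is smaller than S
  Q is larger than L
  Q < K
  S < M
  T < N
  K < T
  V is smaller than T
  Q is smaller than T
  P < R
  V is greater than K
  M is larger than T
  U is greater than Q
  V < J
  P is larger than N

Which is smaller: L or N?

Following the relations from L: L < Q < K < V < T < S < M < N.
So L < N; L is the smaller of the two.

L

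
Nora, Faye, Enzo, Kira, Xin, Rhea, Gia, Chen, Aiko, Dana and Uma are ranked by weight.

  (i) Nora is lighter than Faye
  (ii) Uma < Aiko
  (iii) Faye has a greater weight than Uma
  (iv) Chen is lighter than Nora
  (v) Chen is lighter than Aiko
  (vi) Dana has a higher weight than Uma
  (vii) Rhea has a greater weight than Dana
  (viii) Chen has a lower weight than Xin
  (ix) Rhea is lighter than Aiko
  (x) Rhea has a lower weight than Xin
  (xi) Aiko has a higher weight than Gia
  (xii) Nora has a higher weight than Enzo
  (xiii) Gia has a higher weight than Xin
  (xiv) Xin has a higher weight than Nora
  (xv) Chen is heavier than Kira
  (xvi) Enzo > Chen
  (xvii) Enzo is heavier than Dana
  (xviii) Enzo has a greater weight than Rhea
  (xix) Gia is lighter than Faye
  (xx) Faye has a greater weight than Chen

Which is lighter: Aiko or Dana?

Dana

Dana < Rhea < Enzo < Nora < Xin < Gia < Aiko, by transitivity through Rhea, Enzo, Nora, Xin, Gia.
So Dana < Aiko; Dana is the lighter of the two.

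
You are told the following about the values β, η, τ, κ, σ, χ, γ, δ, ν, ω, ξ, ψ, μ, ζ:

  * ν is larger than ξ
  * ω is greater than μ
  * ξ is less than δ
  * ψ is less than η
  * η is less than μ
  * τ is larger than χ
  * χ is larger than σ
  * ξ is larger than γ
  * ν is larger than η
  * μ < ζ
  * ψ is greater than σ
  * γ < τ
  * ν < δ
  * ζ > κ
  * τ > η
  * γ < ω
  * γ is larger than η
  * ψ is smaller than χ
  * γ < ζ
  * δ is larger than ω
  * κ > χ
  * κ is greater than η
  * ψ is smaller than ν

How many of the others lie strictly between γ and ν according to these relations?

The relations place γ below ν. An element lies strictly between them when it is forced above γ and also forced below ν.
Above γ: {ω, ξ, τ, δ, ζ}. Below ν: {σ, ψ, η, ξ}.
Intersection: {ξ} — 1.

1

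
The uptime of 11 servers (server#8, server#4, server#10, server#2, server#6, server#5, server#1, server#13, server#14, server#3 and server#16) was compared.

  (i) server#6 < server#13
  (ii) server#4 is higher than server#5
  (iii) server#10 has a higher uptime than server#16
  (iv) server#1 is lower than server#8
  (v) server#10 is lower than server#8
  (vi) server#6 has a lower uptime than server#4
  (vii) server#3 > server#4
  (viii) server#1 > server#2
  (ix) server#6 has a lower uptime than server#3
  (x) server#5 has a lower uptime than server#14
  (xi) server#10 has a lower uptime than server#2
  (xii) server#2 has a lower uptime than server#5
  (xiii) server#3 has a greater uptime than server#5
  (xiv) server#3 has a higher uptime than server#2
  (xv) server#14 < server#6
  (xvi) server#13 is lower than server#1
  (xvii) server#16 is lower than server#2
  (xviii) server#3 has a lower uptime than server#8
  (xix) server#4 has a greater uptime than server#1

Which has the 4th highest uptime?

Chaining the given pairs: server#16 < server#10 < server#2 < server#5 < server#14 < server#6 < server#13 < server#1 < server#4 < server#3 < server#8.
The 4th largest is server#1.

server#1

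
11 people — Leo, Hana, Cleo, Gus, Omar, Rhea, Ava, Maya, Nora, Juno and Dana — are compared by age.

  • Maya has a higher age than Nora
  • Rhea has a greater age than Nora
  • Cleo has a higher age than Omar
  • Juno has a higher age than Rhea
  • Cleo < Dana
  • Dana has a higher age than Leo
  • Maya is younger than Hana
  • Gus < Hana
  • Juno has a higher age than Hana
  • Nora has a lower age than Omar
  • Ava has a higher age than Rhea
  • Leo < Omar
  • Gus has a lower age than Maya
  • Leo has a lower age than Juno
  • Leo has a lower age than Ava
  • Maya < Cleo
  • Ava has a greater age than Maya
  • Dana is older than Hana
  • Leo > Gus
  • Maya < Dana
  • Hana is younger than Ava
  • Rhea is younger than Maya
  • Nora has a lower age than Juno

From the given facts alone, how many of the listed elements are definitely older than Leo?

Directly above Leo: Omar, Dana, Ava, Juno.
One step further: Cleo (5 so far).
No other element is forced above Leo by the given relations, so the count is 5.

5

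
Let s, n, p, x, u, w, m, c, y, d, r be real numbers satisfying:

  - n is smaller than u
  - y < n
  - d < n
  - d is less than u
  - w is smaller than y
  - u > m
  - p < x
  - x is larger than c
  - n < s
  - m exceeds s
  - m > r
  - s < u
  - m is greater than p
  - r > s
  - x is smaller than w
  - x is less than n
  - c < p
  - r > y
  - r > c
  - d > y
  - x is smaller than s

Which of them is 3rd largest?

r

The consecutive relations fix a unique order: c < p < x < w < y < d < n < s < r < m < u.
Counting 3 from the largest end gives r.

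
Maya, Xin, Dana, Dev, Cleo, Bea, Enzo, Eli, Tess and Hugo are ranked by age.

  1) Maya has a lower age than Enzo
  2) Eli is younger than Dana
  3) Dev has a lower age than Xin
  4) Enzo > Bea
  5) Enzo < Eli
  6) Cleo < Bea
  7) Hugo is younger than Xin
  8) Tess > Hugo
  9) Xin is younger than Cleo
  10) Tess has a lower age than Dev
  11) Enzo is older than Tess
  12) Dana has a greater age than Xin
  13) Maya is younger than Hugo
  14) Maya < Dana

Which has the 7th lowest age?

Bea

Chaining the given pairs: Maya < Hugo < Tess < Dev < Xin < Cleo < Bea < Enzo < Eli < Dana.
Counting 7 from the smallest end gives Bea.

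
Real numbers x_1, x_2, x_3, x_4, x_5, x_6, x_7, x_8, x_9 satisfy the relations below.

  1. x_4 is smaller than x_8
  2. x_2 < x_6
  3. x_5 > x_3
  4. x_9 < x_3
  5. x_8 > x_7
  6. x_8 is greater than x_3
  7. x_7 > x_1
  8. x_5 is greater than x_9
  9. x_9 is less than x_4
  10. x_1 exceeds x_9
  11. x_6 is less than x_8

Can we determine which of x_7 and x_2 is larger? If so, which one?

undetermined

Following every chain through x_2: above x_2 we get x_6, x_8.
x_7 is not reached, and no chain runs the other way from x_7 to x_2.
So the given relations leave the order of x_2 and x_7 undetermined.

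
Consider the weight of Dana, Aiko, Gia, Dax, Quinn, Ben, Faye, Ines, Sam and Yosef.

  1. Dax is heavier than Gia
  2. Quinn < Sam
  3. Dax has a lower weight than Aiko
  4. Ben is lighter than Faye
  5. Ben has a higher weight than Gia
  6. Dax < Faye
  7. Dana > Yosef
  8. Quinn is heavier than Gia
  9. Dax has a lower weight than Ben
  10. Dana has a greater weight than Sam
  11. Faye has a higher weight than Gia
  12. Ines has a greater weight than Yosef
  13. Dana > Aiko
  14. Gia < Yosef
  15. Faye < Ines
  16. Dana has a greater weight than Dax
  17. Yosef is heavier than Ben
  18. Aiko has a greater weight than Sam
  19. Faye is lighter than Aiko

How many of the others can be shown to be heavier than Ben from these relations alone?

5

Directly above Ben: Faye, Yosef.
One step further: Aiko, Dana, Ines (5 so far).
No other element is forced above Ben by the given relations, so the count is 5.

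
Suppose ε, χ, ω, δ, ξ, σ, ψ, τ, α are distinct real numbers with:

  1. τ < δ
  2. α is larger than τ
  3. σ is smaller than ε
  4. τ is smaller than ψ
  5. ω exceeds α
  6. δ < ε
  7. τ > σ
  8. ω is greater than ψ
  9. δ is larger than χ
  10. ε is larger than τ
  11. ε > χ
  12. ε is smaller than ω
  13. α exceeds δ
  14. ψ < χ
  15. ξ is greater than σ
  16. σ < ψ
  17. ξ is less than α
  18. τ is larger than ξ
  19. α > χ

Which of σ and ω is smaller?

Chaining the given relations: σ < ξ < τ < ψ < χ < δ < ε < ω.
So σ < ω; σ is the smaller of the two.

σ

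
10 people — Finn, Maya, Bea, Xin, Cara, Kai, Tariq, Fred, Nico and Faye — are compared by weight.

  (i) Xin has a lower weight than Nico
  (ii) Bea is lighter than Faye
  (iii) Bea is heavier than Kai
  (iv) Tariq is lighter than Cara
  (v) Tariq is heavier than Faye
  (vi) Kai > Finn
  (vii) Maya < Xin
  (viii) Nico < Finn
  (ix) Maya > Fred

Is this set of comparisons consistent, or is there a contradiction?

consistent

Every relation is compatible with Fred < Maya < Xin < Nico < Finn < Kai < Bea < Faye < Tariq < Cara; the set is consistent.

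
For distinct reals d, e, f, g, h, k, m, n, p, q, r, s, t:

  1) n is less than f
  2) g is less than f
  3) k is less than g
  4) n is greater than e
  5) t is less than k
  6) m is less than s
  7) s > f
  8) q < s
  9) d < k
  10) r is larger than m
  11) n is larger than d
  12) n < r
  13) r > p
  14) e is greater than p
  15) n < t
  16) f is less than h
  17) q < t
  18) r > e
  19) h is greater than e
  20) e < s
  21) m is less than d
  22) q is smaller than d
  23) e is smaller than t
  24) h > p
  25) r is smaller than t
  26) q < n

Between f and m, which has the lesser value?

m < d and d < n give m < n.
Then n < r extends the chain to r.
Then r < t extends the chain to t.
Then t < k extends the chain to k.
Then k < g extends the chain to g.
With g < f: m < d < n < r < t < k < g < f.
So m < f; m is the smaller of the two.

m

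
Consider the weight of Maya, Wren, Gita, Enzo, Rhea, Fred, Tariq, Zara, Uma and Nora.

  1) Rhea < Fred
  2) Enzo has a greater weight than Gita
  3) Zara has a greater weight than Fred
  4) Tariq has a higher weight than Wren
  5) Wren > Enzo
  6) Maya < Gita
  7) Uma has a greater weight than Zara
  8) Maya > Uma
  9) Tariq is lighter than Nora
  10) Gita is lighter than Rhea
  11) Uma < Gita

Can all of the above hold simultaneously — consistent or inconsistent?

Chaining the given relations yields Rhea < Fred < Zara < Uma < Maya < Gita, so Rhea < Gita. But one relation states Gita < Rhea. These cannot both hold.

inconsistent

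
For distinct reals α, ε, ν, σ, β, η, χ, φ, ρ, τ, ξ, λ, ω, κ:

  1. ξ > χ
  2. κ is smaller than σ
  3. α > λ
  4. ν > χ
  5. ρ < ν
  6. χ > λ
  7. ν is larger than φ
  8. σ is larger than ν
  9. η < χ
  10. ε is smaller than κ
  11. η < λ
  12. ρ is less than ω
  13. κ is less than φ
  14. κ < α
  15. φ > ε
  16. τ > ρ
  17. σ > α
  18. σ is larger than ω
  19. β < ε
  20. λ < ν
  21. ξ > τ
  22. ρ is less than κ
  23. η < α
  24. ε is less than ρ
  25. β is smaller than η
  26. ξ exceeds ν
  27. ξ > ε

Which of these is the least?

β

η is not least since β < η; ε is not least since β < ε; λ is not least since η < λ; ρ is not least since ε < ρ; χ is not least since η < χ; κ is not least since ρ < κ; φ is not least since ε < φ; ν is not least since ρ < ν; τ is not least since ρ < τ; ξ is not least since χ < ξ; α is not least since κ < α; ω is not least since ρ < ω; σ is not least since ω < σ.
Only β has nothing below it, so β is the least.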